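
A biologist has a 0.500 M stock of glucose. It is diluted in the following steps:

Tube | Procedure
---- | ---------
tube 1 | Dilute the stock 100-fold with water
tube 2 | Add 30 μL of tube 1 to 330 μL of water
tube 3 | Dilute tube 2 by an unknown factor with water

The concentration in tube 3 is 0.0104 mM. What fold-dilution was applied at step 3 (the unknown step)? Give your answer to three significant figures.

Step 1: 100-fold → factor 100
Step 2: 30 μL + 330 μL = 360 μL total → factor 360/30 = 12
Step 3: unknown factor x
Product of known-step factors = 1200
Overall factor = 0.500 M / (0.0104 mM) = 48077
x = 48077 / 1200 = 40.1

40.1-fold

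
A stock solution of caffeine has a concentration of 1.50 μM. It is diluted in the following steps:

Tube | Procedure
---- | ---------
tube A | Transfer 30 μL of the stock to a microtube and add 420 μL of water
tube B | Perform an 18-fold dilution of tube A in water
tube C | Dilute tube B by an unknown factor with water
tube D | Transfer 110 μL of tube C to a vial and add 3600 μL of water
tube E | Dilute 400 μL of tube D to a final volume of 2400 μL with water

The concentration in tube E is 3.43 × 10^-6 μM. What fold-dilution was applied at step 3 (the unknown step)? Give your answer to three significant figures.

8.00-fold

Step 1: 30 μL + 420 μL = 450 μL total → factor 450/30 = 15
Step 2: 18-fold → factor 18
Step 3: unknown factor x
Step 4: 110 μL + 3600 μL = 3710 μL total → factor 3710/110 = 33.727
Step 5: 400 μL brought to 2400 μL → factor 2400/400 = 6
Product of known-step factors = 54638
Overall factor = 1.50 μM / (3.43 × 10^-6 μM) = 4.3732 × 10^5
x = 4.3732 × 10^5 / 54638 = 8.00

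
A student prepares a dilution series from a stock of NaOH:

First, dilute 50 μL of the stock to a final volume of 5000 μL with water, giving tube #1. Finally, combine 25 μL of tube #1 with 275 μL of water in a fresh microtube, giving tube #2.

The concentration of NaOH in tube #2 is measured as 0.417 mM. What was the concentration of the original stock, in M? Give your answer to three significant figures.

Step 1: 50 μL brought to 5000 μL → factor 5000/50 = 100
Step 2: 25 μL + 275 μL = 300 μL total → factor 300/25 = 12
Overall dilution factor = 100 × 12 = 1200
Stock = 0.417 mM × 1200 = 500.4 mM = 0.500 M

0.500 M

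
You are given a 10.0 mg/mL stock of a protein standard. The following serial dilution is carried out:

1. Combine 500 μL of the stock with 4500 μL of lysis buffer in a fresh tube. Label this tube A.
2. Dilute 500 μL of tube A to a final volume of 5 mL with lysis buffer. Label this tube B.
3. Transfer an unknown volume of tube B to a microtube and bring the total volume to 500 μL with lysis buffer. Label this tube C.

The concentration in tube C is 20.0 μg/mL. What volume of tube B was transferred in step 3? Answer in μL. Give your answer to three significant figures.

Step 1: 500 μL + 4500 μL = 5000 μL total → factor 5000/500 = 10
Step 2: 500 μL brought to 5 mL → factor 5000/500 = 10
Step 3: v brought to 500 μL → factor = 500 μL/v
Product of known-step factors = 100
Overall factor = 10.0 mg/mL / (20.0 μg/mL) = 500
Step-3 factor = 500 / 100 = 5
v = 500 μL / 5 = 100 μL

100 μL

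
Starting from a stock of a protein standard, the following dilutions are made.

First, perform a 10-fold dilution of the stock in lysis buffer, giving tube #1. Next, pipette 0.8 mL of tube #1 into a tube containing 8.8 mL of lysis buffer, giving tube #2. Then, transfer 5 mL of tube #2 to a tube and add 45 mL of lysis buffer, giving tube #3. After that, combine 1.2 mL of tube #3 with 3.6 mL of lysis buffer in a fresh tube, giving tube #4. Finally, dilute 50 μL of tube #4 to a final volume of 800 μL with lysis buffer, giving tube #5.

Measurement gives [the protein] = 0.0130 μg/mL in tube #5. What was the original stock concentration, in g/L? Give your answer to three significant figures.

0.998 g/L

Step 1: 10-fold → factor 10
Step 2: 0.8 mL + 8.8 mL = 9.6 mL total → factor 9.6/0.8 = 12
Step 3: 5 mL + 45 mL = 50 mL total → factor 50/5 = 10
Step 4: 1.2 mL + 3.6 mL = 4.8 mL total → factor 4.8/1.2 = 4
Step 5: 50 μL brought to 800 μL → factor 800/50 = 16
Overall dilution factor = 10 × 12 × 10 × 4 × 16 = 76800
Stock = 0.0130 μg/mL × 76800 = 998.4 μg/mL = 0.998 g/L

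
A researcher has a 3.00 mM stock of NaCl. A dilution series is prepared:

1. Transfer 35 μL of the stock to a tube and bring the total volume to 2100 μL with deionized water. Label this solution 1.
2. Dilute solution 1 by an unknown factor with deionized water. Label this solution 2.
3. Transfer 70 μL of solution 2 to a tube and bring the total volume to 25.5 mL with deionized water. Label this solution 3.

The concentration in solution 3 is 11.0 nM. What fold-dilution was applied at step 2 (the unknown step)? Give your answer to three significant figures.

Step 1: 35 μL brought to 2100 μL → factor 2100/35 = 60
Step 2: unknown factor x
Step 3: 70 μL brought to 25.5 mL → factor 25500/70 = 364.29
Product of known-step factors = 21857
Overall factor = 3.00 mM / (11.0 nM) = 2.7273 × 10^5
x = 2.7273 × 10^5 / 21857 = 12.5

12.5-fold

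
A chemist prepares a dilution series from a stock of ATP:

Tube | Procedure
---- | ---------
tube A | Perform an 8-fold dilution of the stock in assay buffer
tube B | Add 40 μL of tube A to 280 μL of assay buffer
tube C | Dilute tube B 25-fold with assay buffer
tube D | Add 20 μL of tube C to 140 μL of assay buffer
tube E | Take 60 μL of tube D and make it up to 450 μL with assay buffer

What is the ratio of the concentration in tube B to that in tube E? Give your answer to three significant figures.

Step 1: 8-fold → factor 8
Step 2: 40 μL + 280 μL = 320 μL total → factor 320/40 = 8
Step 3: 25-fold → factor 25
Step 4: 20 μL + 140 μL = 160 μL total → factor 160/20 = 8
Step 5: 60 μL brought to 450 μL → factor 450/60 = 7.5
Dilution factor to tube B = 64; to tube E = 96000
[tube B]/[tube E] = (factor to tube E)/(factor to tube B) = 96000/64 = 1.50 × 10^3

1.50 × 10^3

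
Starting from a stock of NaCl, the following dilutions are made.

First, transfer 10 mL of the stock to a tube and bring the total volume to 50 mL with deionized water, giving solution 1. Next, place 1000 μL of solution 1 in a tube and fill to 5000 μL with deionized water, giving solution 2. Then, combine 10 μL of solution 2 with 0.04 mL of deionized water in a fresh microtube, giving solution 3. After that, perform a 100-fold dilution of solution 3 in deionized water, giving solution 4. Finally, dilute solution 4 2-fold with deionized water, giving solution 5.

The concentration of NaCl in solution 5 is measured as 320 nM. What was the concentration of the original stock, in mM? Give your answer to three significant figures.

Step 1: 10 mL brought to 50 mL → factor 50/10 = 5
Step 2: 1000 μL brought to 5000 μL → factor 5000/1000 = 5
Step 3: 10 μL + 0.04 mL = 50 μL total → factor 50/10 = 5
Step 4: 100-fold → factor 100
Step 5: 2-fold → factor 2
Overall dilution factor = 5 × 5 × 5 × 100 × 2 = 25000
Stock = 320 nM × 25000 = 8.000 × 10^6 nM = 8.00 mM

8.00 mM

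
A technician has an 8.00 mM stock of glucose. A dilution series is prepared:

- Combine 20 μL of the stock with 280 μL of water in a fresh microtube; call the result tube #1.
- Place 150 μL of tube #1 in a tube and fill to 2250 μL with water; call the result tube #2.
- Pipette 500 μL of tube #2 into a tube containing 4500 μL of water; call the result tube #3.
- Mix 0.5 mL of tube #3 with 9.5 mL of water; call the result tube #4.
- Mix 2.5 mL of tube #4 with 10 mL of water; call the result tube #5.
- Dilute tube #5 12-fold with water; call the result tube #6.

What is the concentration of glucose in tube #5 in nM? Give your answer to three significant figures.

Step 1: 20 μL + 280 μL = 300 μL total → factor 300/20 = 15
Step 2: 150 μL brought to 2250 μL → factor 2250/150 = 15
Step 3: 500 μL + 4500 μL = 5000 μL total → factor 5000/500 = 10
Step 4: 0.5 mL + 9.5 mL = 10 mL total → factor 10/0.5 = 20
Step 5: 2.5 mL + 10 mL = 12.5 mL total → factor 12.5/2.5 = 5
Dilution factor through tube #5 = 15 × 15 × 10 × 20 × 5 = 2.25 × 10^5
[tube #5] = 8.00 mM / 2.25 × 10^5 = 3.556 × 10^-5 mM = 35.6 nM

35.6 nM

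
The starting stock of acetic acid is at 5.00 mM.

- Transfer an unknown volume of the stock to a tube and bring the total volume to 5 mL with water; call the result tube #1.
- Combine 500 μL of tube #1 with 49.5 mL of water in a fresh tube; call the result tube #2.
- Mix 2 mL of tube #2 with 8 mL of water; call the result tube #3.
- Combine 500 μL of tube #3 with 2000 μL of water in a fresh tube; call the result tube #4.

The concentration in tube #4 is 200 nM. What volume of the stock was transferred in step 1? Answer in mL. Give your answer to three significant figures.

Step 1: v brought to 5 mL → factor = 5 mL/v
Step 2: 500 μL + 49.5 mL = 50000 μL total → factor 50000/500 = 100
Step 3: 2 mL + 8 mL = 10 mL total → factor 10/2 = 5
Step 4: 500 μL + 2000 μL = 2500 μL total → factor 2500/500 = 5
Product of known-step factors = 2500
Overall factor = 5.00 mM / (200 nM) = 25000
Step-1 factor = 25000 / 2500 = 10
v = 5 mL / 10 = 0.500 mL

0.500 mL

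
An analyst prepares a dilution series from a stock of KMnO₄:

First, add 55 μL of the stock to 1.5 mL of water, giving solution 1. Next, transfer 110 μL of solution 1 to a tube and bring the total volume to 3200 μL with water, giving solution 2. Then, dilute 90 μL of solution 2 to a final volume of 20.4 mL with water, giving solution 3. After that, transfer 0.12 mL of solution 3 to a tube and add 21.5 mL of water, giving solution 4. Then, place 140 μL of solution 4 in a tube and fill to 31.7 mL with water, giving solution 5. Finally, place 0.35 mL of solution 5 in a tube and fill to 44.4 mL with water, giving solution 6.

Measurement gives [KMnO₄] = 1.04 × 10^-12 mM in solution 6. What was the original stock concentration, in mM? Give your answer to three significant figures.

Step 1: 55 μL + 1.5 mL = 1555 μL total → factor 1555/55 = 28.273
Step 2: 110 μL brought to 3200 μL → factor 3200/110 = 29.091
Step 3: 90 μL brought to 20.4 mL → factor 20400/90 = 226.67
Step 4: 0.12 mL + 21.5 mL = 21.62 mL total → factor 21.62/0.12 = 180.17
Step 5: 140 μL brought to 31.7 mL → factor 31700/140 = 226.43
Step 6: 0.35 mL brought to 44.4 mL → factor 44.4/0.35 = 126.86
Overall dilution factor = 28.273 × 29.091 × 226.67 × 180.17 × 226.43 × 126.86 = 9.6479 × 10^11
Stock = 1.04 × 10^-12 mM × 9.6479 × 10^11 = 1.00 mM

1.00 mM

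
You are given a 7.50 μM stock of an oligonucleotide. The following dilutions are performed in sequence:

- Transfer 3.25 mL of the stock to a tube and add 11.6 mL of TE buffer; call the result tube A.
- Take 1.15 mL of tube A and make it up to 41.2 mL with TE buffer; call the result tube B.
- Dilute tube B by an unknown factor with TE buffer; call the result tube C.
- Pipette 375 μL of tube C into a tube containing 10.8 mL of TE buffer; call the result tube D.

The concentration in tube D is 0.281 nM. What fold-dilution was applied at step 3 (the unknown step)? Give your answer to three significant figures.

Step 1: 3.25 mL + 11.6 mL = 14.85 mL total → factor 14.85/3.25 = 4.5692
Step 2: 1.15 mL brought to 41.2 mL → factor 41.2/1.15 = 35.826
Step 3: unknown factor x
Step 4: 375 μL + 10.8 mL = 11175 μL total → factor 11175/375 = 29.8
Product of known-step factors = 4878.2
Overall factor = 7.50 μM / (0.281 nM) = 26690
x = 26690 / 4878.2 = 5.47

5.47-fold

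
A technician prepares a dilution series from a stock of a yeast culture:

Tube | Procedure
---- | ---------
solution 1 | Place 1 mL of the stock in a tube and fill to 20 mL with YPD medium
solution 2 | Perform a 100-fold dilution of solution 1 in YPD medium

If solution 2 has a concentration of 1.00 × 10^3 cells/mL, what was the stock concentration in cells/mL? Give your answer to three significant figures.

2.00 × 10^6 cells/mL

Step 1: 1 mL brought to 20 mL → factor 20/1 = 20
Step 2: 100-fold → factor 100
Overall dilution factor = 20 × 100 = 2000
Stock = 1.00 × 10^3 cells/mL × 2000 = 2.00 × 10^6 cells/mL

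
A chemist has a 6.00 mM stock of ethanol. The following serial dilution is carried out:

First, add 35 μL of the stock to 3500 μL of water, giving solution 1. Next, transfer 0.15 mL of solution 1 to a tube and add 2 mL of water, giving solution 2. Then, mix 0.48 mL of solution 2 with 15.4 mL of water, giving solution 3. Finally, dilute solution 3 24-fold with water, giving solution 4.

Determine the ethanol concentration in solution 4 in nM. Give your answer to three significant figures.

5.22 nM

Step 1: 35 μL + 3500 μL = 3535 μL total → factor 3535/35 = 101
Step 2: 0.15 mL + 2 mL = 2.15 mL total → factor 2.15/0.15 = 14.333
Step 3: 0.48 mL + 15.4 mL = 15.88 mL total → factor 15.88/0.48 = 33.083
Step 4: 24-fold → factor 24
Overall dilution factor = 101 × 14.333 × 33.083 × 24 = 1.1494 × 10^6
Final = 6.00 mM / 1.1494 × 10^6 = 5.220 × 10^-6 mM = 5.22 nM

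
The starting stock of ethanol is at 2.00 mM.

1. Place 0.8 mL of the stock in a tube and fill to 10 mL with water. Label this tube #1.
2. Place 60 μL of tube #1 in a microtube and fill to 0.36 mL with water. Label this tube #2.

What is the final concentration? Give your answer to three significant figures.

0.0267 mM

Step 1: 0.8 mL brought to 10 mL → factor 10/0.8 = 12.5
Step 2: 60 μL brought to 0.36 mL → factor 360/60 = 6
Overall dilution factor = 12.5 × 6 = 75
Final = 2.00 mM / 75 = 0.0267 mM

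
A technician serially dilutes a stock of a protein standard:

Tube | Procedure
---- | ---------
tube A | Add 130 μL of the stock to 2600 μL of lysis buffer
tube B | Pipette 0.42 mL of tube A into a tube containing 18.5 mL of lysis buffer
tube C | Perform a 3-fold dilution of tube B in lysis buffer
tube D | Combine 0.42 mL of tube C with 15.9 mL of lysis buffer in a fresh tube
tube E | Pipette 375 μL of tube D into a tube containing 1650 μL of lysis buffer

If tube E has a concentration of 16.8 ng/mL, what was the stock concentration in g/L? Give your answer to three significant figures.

Step 1: 130 μL + 2600 μL = 2730 μL total → factor 2730/130 = 21
Step 2: 0.42 mL + 18.5 mL = 18.92 mL total → factor 18.92/0.42 = 45.048
Step 3: 3-fold → factor 3
Step 4: 0.42 mL + 15.9 mL = 16.32 mL total → factor 16.32/0.42 = 38.857
Step 5: 375 μL + 1650 μL = 2025 μL total → factor 2025/375 = 5.4
Overall dilution factor = 21 × 45.048 × 3 × 38.857 × 5.4 = 5.9549 × 10^5
Stock = 16.8 ng/mL × 5.9549 × 10^5 = 1.000 × 10^7 ng/mL = 10.0 g/L

10.0 g/L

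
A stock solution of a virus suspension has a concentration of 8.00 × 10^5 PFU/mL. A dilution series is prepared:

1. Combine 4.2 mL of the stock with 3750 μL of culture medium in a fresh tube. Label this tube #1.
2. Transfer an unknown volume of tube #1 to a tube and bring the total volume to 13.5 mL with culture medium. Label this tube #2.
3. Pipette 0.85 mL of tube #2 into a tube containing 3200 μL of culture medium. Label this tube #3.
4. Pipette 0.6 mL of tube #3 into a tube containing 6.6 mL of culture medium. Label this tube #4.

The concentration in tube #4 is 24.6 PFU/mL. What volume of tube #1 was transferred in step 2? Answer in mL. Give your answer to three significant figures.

Step 1: 4.2 mL + 3750 μL = 7.95 mL total → factor 7.95/4.2 = 1.8929
Step 2: v brought to 13.5 mL → factor = 13.5 mL/v
Step 3: 0.85 mL + 3200 μL = 4.05 mL total → factor 4.05/0.85 = 4.7647
Step 4: 0.6 mL + 6.6 mL = 7.2 mL total → factor 7.2/0.6 = 12
Product of known-step factors = 108.23
Overall factor = 8.00 × 10^5 PFU/mL / (24.6 PFU/mL) = 32520
Step-2 factor = 32520 / 108.23 = 300.48
v = 13.5 mL / 300.48 = 0.0449 mL

0.0449 mL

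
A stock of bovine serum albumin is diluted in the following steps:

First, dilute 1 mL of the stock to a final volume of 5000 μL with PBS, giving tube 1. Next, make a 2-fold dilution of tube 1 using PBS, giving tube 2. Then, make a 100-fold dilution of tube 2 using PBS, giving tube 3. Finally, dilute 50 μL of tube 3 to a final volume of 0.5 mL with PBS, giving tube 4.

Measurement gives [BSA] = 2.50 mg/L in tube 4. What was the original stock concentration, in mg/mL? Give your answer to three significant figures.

Step 1: 1 mL brought to 5000 μL → factor 5/1 = 5
Step 2: 2-fold → factor 2
Step 3: 100-fold → factor 100
Step 4: 50 μL brought to 0.5 mL → factor 500/50 = 10
Overall dilution factor = 5 × 2 × 100 × 10 = 10000
Stock = 2.50 mg/L × 10000 = 2.500 × 10^4 mg/L = 25.0 mg/mL

25.0 mg/mL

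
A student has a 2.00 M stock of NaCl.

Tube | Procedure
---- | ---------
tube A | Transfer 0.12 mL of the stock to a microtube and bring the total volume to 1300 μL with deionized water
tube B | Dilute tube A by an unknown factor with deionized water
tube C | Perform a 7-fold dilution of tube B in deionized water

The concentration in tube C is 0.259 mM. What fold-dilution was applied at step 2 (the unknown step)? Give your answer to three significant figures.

Step 1: 0.12 mL brought to 1300 μL → factor 1.3/0.12 = 10.833
Step 2: unknown factor x
Step 3: 7-fold → factor 7
Product of known-step factors = 75.833
Overall factor = 2.00 M / (0.259 mM) = 7722
x = 7722 / 75.833 = 102

102-fold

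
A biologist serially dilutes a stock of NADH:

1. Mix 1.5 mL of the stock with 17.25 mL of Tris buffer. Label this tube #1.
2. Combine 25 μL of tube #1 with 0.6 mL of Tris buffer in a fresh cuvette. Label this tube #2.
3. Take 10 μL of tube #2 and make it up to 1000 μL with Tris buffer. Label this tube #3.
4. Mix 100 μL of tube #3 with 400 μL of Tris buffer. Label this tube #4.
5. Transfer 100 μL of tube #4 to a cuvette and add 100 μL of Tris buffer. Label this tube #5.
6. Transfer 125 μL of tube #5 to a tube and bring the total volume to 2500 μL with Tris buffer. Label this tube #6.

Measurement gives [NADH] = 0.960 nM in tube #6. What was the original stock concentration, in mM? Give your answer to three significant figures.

Step 1: 1.5 mL + 17.25 mL = 18.75 mL total → factor 18.75/1.5 = 12.5
Step 2: 25 μL + 0.6 mL = 625 μL total → factor 625/25 = 25
Step 3: 10 μL brought to 1000 μL → factor 1000/10 = 100
Step 4: 100 μL + 400 μL = 500 μL total → factor 500/100 = 5
Step 5: 100 μL + 100 μL = 200 μL total → factor 200/100 = 2
Step 6: 125 μL brought to 2500 μL → factor 2500/125 = 20
Overall dilution factor = 12.5 × 25 × 100 × 5 × 2 × 20 = 6.25 × 10^6
Stock = 0.960 nM × 6.25 × 10^6 = 6.000 × 10^6 nM = 6.00 mM

6.00 mM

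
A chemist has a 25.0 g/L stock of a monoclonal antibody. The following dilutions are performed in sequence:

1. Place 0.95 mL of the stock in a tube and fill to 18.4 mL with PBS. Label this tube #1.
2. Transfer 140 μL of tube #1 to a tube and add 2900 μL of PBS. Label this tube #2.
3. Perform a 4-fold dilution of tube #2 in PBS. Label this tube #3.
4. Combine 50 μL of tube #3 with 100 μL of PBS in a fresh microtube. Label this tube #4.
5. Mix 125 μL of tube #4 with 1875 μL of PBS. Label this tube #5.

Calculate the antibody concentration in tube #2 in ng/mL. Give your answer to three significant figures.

5.94 × 10^4 ng/mL

Step 1: 0.95 mL brought to 18.4 mL → factor 18.4/0.95 = 19.368
Step 2: 140 μL + 2900 μL = 3040 μL total → factor 3040/140 = 21.714
Dilution factor through tube #2 = 19.368 × 21.714 = 420.57
[tube #2] = 25.0 g/L / 420.57 = 0.05944 g/L = 5.94 × 10^4 ng/mL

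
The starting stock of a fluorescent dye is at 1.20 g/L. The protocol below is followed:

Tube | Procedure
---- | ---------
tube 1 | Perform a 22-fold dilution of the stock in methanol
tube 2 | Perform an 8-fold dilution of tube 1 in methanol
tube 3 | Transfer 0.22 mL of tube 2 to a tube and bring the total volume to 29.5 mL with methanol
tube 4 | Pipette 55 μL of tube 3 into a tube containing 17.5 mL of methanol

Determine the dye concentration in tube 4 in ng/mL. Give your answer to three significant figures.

0.159 ng/mL

Step 1: 22-fold → factor 22
Step 2: 8-fold → factor 8
Step 3: 0.22 mL brought to 29.5 mL → factor 29.5/0.22 = 134.09
Step 4: 55 μL + 17.5 mL = 17555 μL total → factor 17555/55 = 319.18
Overall dilution factor = 22 × 8 × 134.09 × 319.18 = 7.5327 × 10^6
Final = 1.20 g/L / 7.5327 × 10^6 = 1.593 × 10^-7 g/L = 0.159 ng/mL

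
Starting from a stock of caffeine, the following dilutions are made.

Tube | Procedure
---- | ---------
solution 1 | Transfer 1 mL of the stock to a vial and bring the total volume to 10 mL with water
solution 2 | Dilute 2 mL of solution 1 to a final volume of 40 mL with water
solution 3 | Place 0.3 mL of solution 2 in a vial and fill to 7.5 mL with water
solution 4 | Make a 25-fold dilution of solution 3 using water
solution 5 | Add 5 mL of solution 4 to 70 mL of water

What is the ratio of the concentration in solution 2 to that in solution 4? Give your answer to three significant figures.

625

Step 1: 1 mL brought to 10 mL → factor 10/1 = 10
Step 2: 2 mL brought to 40 mL → factor 40/2 = 20
Step 3: 0.3 mL brought to 7.5 mL → factor 7.5/0.3 = 25
Step 4: 25-fold → factor 25
Dilution factor to solution 2 = 200; to solution 4 = 1.25 × 10^5
[solution 2]/[solution 4] = (factor to solution 4)/(factor to solution 2) = 1.25 × 10^5/200 = 625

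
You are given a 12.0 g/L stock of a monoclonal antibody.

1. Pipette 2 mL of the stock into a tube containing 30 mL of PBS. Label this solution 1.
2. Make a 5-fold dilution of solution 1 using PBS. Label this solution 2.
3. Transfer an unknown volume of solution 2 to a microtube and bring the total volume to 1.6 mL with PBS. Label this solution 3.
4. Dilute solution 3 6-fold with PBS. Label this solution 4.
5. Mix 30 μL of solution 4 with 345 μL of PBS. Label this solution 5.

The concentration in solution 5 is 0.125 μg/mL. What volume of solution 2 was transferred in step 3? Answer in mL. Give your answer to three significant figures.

0.100 mL

Step 1: 2 mL + 30 mL = 32 mL total → factor 32/2 = 16
Step 2: 5-fold → factor 5
Step 3: v brought to 1.6 mL → factor = 1.6 mL/v
Step 4: 6-fold → factor 6
Step 5: 30 μL + 345 μL = 375 μL total → factor 375/30 = 12.5
Product of known-step factors = 6000
Overall factor = 12.0 g/L / (0.125 μg/mL) = 96000
Step-3 factor = 96000 / 6000 = 16
v = 1.6 mL / 16 = 0.100 mL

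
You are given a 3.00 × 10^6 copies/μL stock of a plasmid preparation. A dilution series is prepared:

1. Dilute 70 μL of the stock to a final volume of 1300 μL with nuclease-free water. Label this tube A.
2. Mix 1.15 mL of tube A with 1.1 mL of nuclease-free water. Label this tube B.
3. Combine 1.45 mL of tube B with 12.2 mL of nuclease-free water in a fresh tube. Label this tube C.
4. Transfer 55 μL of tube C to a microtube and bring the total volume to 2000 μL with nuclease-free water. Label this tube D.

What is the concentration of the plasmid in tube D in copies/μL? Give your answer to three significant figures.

Step 1: 70 μL brought to 1300 μL → factor 1300/70 = 18.571
Step 2: 1.15 mL + 1.1 mL = 2.25 mL total → factor 2.25/1.15 = 1.9565
Step 3: 1.45 mL + 12.2 mL = 13.65 mL total → factor 13.65/1.45 = 9.4138
Step 4: 55 μL brought to 2000 μL → factor 2000/55 = 36.364
Overall dilution factor = 18.571 × 1.9565 × 9.4138 × 36.364 = 12438
Final = 3.00 × 10^6 copies/μL / 12438 = 241 copies/μL

241 copies/μL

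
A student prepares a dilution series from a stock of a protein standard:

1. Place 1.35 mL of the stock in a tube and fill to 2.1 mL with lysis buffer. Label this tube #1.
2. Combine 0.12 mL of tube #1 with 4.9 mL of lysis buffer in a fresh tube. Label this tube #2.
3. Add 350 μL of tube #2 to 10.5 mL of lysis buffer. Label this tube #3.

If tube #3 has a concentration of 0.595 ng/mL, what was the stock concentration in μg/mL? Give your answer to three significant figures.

Step 1: 1.35 mL brought to 2.1 mL → factor 2.1/1.35 = 1.5556
Step 2: 0.12 mL + 4.9 mL = 5.02 mL total → factor 5.02/0.12 = 41.833
Step 3: 350 μL + 10.5 mL = 10850 μL total → factor 10850/350 = 31
Overall dilution factor = 1.5556 × 41.833 × 31 = 2017.3
Stock = 0.595 ng/mL × 2017.3 = 1200 ng/mL = 1.20 μg/mL

1.20 μg/mL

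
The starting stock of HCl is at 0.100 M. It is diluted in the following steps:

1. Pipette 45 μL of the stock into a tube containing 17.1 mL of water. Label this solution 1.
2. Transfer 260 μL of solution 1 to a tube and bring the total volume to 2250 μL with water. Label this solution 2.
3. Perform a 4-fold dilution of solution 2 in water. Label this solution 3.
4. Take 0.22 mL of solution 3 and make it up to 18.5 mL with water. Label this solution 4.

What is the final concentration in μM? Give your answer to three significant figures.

Step 1: 45 μL + 17.1 mL = 17145 μL total → factor 17145/45 = 381
Step 2: 260 μL brought to 2250 μL → factor 2250/260 = 8.6538
Step 3: 4-fold → factor 4
Step 4: 0.22 mL brought to 18.5 mL → factor 18.5/0.22 = 84.091
Overall dilution factor = 381 × 8.6538 × 4 × 84.091 = 1.109 × 10^6
Final = 0.100 M / 1.109 × 10^6 = 9.017 × 10^-8 M = 0.0902 μM

0.0902 μM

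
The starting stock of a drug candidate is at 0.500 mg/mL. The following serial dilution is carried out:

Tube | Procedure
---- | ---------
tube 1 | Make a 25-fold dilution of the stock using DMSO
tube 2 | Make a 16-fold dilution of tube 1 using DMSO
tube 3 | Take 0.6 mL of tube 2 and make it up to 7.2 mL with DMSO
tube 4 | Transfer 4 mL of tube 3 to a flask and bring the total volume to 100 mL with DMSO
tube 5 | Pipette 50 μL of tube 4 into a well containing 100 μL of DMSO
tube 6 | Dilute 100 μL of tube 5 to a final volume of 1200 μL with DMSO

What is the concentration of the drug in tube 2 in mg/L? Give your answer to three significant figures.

Step 1: 25-fold → factor 25
Step 2: 16-fold → factor 16
Dilution factor through tube 2 = 25 × 16 = 400
[tube 2] = 0.500 mg/mL / 400 = 0.001250 mg/mL = 1.25 mg/L

1.25 mg/L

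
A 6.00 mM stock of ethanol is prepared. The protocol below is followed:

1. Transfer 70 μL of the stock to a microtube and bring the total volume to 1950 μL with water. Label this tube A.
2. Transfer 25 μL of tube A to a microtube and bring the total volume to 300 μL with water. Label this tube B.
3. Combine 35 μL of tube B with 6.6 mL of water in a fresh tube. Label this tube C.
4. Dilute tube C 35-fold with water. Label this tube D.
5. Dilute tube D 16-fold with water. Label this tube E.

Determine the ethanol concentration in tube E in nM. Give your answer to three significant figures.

Step 1: 70 μL brought to 1950 μL → factor 1950/70 = 27.857
Step 2: 25 μL brought to 300 μL → factor 300/25 = 12
Step 3: 35 μL + 6.6 mL = 6635 μL total → factor 6635/35 = 189.57
Step 4: 35-fold → factor 35
Step 5: 16-fold → factor 16
Overall dilution factor = 27.857 × 12 × 189.57 × 35 × 16 = 3.5488 × 10^7
Final = 6.00 mM / 3.5488 × 10^7 = 1.691 × 10^-7 mM = 0.169 nM

0.169 nM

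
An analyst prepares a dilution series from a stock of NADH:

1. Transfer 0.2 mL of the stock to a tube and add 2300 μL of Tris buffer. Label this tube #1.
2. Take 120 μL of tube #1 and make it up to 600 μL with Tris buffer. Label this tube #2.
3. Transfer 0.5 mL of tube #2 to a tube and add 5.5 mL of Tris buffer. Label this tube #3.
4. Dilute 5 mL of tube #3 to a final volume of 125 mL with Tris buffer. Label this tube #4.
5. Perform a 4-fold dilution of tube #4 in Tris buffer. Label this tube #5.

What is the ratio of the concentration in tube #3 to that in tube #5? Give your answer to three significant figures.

100

Step 1: 0.2 mL + 2300 μL = 2.5 mL total → factor 2.5/0.2 = 12.5
Step 2: 120 μL brought to 600 μL → factor 600/120 = 5
Step 3: 0.5 mL + 5.5 mL = 6 mL total → factor 6/0.5 = 12
Step 4: 5 mL brought to 125 mL → factor 125/5 = 25
Step 5: 4-fold → factor 4
Dilution factor to tube #3 = 750; to tube #5 = 75000
[tube #3]/[tube #5] = (factor to tube #5)/(factor to tube #3) = 75000/750 = 100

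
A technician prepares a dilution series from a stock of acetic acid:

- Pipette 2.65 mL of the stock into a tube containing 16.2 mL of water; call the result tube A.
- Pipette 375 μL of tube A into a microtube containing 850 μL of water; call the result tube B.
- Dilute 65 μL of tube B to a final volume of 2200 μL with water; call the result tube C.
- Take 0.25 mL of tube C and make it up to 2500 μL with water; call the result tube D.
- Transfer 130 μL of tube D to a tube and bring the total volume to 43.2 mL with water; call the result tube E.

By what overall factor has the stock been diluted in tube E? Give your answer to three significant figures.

Step 1: 2.65 mL + 16.2 mL = 18.85 mL total → factor 18.85/2.65 = 7.1132
Step 2: 375 μL + 850 μL = 1225 μL total → factor 1225/375 = 3.2667
Step 3: 65 μL brought to 2200 μL → factor 2200/65 = 33.846
Step 4: 0.25 mL brought to 2500 μL → factor 2.5/0.25 = 10
Step 5: 130 μL brought to 43.2 mL → factor 43200/130 = 332.31
Overall dilution factor = 7.1132 × 3.2667 × 33.846 × 10 × 332.31 = 2.6135 × 10^6

2.61 × 10^6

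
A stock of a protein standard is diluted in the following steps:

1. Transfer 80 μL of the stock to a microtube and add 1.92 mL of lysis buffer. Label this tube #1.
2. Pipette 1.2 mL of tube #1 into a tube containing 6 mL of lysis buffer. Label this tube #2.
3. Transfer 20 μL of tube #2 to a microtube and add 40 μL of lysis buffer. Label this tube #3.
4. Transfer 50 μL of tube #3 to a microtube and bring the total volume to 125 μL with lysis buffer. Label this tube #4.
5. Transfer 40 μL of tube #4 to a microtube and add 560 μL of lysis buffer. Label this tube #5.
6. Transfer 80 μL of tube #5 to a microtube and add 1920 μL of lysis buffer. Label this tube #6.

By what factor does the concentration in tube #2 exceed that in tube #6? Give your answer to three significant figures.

Step 1: 80 μL + 1.92 mL = 2000 μL total → factor 2000/80 = 25
Step 2: 1.2 mL + 6 mL = 7.2 mL total → factor 7.2/1.2 = 6
Step 3: 20 μL + 40 μL = 60 μL total → factor 60/20 = 3
Step 4: 50 μL brought to 125 μL → factor 125/50 = 2.5
Step 5: 40 μL + 560 μL = 600 μL total → factor 600/40 = 15
Step 6: 80 μL + 1920 μL = 2000 μL total → factor 2000/80 = 25
Dilution factor to tube #2 = 150; to tube #6 = 4.2188 × 10^5
[tube #2]/[tube #6] = (factor to tube #6)/(factor to tube #2) = 4.2188 × 10^5/150 = 2.81 × 10^3

2.81 × 10^3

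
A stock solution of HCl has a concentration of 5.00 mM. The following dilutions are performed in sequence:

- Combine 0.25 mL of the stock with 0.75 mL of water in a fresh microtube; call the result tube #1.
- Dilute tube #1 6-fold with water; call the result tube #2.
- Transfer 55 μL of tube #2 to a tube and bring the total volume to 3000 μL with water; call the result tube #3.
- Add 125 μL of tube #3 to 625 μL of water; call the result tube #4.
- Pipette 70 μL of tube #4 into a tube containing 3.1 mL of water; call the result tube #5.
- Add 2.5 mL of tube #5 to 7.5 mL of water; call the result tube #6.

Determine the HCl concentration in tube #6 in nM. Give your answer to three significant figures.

Step 1: 0.25 mL + 0.75 mL = 1 mL total → factor 1/0.25 = 4
Step 2: 6-fold → factor 6
Step 3: 55 μL brought to 3000 μL → factor 3000/55 = 54.545
Step 4: 125 μL + 625 μL = 750 μL total → factor 750/125 = 6
Step 5: 70 μL + 3.1 mL = 3170 μL total → factor 3170/70 = 45.286
Step 6: 2.5 mL + 7.5 mL = 10 mL total → factor 10/2.5 = 4
Overall dilution factor = 4 × 6 × 54.545 × 6 × 45.286 × 4 = 1.4228 × 10^6
Final = 5.00 mM / 1.4228 × 10^6 = 3.514 × 10^-6 mM = 3.51 nM

3.51 nM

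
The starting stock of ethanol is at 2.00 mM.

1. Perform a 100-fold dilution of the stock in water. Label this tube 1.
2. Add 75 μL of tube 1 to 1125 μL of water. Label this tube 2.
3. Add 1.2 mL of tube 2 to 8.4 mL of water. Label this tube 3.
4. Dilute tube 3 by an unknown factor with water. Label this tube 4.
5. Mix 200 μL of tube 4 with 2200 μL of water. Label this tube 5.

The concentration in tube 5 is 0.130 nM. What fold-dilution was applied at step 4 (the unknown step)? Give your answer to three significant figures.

Step 1: 100-fold → factor 100
Step 2: 75 μL + 1125 μL = 1200 μL total → factor 1200/75 = 16
Step 3: 1.2 mL + 8.4 mL = 9.6 mL total → factor 9.6/1.2 = 8
Step 4: unknown factor x
Step 5: 200 μL + 2200 μL = 2400 μL total → factor 2400/200 = 12
Product of known-step factors = 1.536 × 10^5
Overall factor = 2.00 mM / (0.130 nM) = 1.5385 × 10^7
x = 1.5385 × 10^7 / 1.536 × 10^5 = 100

100-fold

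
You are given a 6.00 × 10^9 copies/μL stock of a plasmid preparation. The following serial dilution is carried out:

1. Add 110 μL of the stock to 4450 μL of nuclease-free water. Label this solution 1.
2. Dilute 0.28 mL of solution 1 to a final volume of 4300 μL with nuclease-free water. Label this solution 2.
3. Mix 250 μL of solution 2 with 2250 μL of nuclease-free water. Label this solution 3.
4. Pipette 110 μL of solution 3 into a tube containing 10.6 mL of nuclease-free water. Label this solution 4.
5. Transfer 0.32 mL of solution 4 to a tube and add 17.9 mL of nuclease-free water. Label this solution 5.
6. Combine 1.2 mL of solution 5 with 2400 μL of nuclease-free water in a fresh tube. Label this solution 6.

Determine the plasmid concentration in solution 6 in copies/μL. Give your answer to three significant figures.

56.7 copies/μL

Step 1: 110 μL + 4450 μL = 4560 μL total → factor 4560/110 = 41.455
Step 2: 0.28 mL brought to 4300 μL → factor 4.3/0.28 = 15.357
Step 3: 250 μL + 2250 μL = 2500 μL total → factor 2500/250 = 10
Step 4: 110 μL + 10.6 mL = 10710 μL total → factor 10710/110 = 97.364
Step 5: 0.32 mL + 17.9 mL = 18.22 mL total → factor 18.22/0.32 = 56.938
Step 6: 1.2 mL + 2400 μL = 3.6 mL total → factor 3.6/1.2 = 3
Overall dilution factor = 41.455 × 15.357 × 10 × 97.364 × 56.938 × 3 = 1.0588 × 10^8
Final = 6.00 × 10^9 copies/μL / 1.0588 × 10^8 = 56.7 copies/μL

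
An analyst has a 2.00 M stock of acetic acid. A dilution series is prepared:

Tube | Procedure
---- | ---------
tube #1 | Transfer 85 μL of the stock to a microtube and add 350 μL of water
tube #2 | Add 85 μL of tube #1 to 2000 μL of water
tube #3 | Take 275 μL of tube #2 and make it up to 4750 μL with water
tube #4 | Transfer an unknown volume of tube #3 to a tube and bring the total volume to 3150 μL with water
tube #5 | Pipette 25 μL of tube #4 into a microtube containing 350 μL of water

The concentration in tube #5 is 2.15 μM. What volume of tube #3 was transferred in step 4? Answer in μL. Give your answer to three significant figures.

110 μL

Step 1: 85 μL + 350 μL = 435 μL total → factor 435/85 = 5.1176
Step 2: 85 μL + 2000 μL = 2085 μL total → factor 2085/85 = 24.529
Step 3: 275 μL brought to 4750 μL → factor 4750/275 = 17.273
Step 4: v brought to 3150 μL → factor = 3150 μL/v
Step 5: 25 μL + 350 μL = 375 μL total → factor 375/25 = 15
Product of known-step factors = 32524
Overall factor = 2.00 M / (2.15 μM) = 9.3023 × 10^5
Step-4 factor = 9.3023 × 10^5 / 32524 = 28.601
v = 3150 μL / 28.601 = 110 μL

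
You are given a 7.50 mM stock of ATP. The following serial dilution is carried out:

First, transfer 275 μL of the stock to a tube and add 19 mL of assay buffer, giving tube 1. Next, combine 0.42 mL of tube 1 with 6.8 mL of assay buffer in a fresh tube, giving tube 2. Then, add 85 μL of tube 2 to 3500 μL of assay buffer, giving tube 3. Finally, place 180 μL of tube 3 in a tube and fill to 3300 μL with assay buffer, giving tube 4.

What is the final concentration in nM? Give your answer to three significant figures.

Step 1: 275 μL + 19 mL = 19275 μL total → factor 19275/275 = 70.091
Step 2: 0.42 mL + 6.8 mL = 7.22 mL total → factor 7.22/0.42 = 17.19
Step 3: 85 μL + 3500 μL = 3585 μL total → factor 3585/85 = 42.176
Step 4: 180 μL brought to 3300 μL → factor 3300/180 = 18.333
Overall dilution factor = 70.091 × 17.19 × 42.176 × 18.333 = 9.3167 × 10^5
Final = 7.50 mM / 9.3167 × 10^5 = 8.050 × 10^-6 mM = 8.05 nM

8.05 nM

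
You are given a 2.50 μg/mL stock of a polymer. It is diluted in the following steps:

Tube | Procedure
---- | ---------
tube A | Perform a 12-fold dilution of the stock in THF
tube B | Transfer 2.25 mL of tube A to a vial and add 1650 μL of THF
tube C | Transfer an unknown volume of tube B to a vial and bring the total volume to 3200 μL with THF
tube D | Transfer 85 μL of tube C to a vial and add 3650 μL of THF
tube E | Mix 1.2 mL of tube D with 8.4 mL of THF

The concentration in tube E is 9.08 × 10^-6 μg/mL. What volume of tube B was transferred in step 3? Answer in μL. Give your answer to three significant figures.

85.0 μL

Step 1: 12-fold → factor 12
Step 2: 2.25 mL + 1650 μL = 3.9 mL total → factor 3.9/2.25 = 1.7333
Step 3: v brought to 3200 μL → factor = 3200 μL/v
Step 4: 85 μL + 3650 μL = 3735 μL total → factor 3735/85 = 43.941
Step 5: 1.2 mL + 8.4 mL = 9.6 mL total → factor 9.6/1.2 = 8
Product of known-step factors = 7311.8
Overall factor = 2.50 μg/mL / (9.08 × 10^-6 μg/mL) = 2.7533 × 10^5
Step-3 factor = 2.7533 × 10^5 / 7311.8 = 37.656
v = 3200 μL / 37.656 = 85.0 μL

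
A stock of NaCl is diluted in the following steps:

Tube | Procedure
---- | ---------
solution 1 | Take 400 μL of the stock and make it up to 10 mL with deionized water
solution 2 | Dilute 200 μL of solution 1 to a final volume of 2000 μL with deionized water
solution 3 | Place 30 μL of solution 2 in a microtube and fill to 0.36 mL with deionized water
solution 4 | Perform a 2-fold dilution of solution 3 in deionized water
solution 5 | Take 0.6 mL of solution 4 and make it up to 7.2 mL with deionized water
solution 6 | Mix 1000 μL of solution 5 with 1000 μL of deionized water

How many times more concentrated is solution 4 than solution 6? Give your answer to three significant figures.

24.0

Step 1: 400 μL brought to 10 mL → factor 10000/400 = 25
Step 2: 200 μL brought to 2000 μL → factor 2000/200 = 10
Step 3: 30 μL brought to 0.36 mL → factor 360/30 = 12
Step 4: 2-fold → factor 2
Step 5: 0.6 mL brought to 7.2 mL → factor 7.2/0.6 = 12
Step 6: 1000 μL + 1000 μL = 2000 μL total → factor 2000/1000 = 2
Dilution factor to solution 4 = 6000; to solution 6 = 1.44 × 10^5
[solution 4]/[solution 6] = (factor to solution 6)/(factor to solution 4) = 1.44 × 10^5/6000 = 24.0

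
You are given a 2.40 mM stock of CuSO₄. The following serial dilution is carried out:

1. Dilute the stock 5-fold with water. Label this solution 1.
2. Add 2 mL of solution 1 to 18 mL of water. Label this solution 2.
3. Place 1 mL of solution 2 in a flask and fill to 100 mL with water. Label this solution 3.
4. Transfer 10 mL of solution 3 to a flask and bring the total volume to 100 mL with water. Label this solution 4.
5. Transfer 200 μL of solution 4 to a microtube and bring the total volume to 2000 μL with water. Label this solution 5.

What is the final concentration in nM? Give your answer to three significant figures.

4.80 nM

Step 1: 5-fold → factor 5
Step 2: 2 mL + 18 mL = 20 mL total → factor 20/2 = 10
Step 3: 1 mL brought to 100 mL → factor 100/1 = 100
Step 4: 10 mL brought to 100 mL → factor 100/10 = 10
Step 5: 200 μL brought to 2000 μL → factor 2000/200 = 10
Overall dilution factor = 5 × 10 × 100 × 10 × 10 = 5 × 10^5
Final = 2.40 mM / 5 × 10^5 = 4.800 × 10^-6 mM = 4.80 nM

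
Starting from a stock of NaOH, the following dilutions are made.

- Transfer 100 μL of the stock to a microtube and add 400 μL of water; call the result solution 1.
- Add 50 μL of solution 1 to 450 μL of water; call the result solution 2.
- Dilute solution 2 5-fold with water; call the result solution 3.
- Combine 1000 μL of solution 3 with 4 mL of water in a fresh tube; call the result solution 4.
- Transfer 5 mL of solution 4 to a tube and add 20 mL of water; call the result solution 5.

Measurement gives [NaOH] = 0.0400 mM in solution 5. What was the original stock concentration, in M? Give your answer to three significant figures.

Step 1: 100 μL + 400 μL = 500 μL total → factor 500/100 = 5
Step 2: 50 μL + 450 μL = 500 μL total → factor 500/50 = 10
Step 3: 5-fold → factor 5
Step 4: 1000 μL + 4 mL = 5000 μL total → factor 5000/1000 = 5
Step 5: 5 mL + 20 mL = 25 mL total → factor 25/5 = 5
Overall dilution factor = 5 × 10 × 5 × 5 × 5 = 6250
Stock = 0.0400 mM × 6250 = 250.0 mM = 0.250 M

0.250 M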